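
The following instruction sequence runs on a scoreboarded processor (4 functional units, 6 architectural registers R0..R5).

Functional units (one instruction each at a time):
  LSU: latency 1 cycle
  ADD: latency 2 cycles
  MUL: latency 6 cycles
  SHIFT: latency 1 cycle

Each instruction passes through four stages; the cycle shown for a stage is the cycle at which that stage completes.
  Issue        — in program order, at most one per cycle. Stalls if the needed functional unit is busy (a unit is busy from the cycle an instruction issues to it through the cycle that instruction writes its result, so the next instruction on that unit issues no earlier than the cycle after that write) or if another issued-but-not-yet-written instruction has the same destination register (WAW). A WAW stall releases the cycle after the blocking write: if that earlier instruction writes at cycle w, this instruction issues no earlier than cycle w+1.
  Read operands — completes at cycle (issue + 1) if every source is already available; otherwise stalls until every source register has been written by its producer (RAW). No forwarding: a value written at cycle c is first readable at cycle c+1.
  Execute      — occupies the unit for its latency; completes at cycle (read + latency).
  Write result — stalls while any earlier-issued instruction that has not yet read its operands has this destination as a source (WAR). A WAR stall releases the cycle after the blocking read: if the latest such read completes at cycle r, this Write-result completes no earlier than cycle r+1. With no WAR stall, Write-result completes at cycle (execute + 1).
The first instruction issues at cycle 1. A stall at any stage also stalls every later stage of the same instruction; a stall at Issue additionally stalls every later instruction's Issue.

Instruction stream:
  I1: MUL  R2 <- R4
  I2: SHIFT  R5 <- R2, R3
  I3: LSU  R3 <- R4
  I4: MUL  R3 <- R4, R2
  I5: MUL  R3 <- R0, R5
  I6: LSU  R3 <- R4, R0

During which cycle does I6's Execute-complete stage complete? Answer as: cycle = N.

cycle = 32

  I1 | 1 | 2 | 8 | 9
  I2 | 2 | 10 | 11 | 12   RAW R2: wait I1 write@9
  I3 | 3 | 4 | 5 | 11   WAR R3: wait I2 read@10
  I4 | 12 | 13 | 19 | 20   WAW R3: wait I3 write@11
  I5 | 21 | 22 | 28 | 29   struct: MUL busy until I4 writes@20
  I6 | 30 | 31 | 32 | 33   WAW R3: wait I5 write@29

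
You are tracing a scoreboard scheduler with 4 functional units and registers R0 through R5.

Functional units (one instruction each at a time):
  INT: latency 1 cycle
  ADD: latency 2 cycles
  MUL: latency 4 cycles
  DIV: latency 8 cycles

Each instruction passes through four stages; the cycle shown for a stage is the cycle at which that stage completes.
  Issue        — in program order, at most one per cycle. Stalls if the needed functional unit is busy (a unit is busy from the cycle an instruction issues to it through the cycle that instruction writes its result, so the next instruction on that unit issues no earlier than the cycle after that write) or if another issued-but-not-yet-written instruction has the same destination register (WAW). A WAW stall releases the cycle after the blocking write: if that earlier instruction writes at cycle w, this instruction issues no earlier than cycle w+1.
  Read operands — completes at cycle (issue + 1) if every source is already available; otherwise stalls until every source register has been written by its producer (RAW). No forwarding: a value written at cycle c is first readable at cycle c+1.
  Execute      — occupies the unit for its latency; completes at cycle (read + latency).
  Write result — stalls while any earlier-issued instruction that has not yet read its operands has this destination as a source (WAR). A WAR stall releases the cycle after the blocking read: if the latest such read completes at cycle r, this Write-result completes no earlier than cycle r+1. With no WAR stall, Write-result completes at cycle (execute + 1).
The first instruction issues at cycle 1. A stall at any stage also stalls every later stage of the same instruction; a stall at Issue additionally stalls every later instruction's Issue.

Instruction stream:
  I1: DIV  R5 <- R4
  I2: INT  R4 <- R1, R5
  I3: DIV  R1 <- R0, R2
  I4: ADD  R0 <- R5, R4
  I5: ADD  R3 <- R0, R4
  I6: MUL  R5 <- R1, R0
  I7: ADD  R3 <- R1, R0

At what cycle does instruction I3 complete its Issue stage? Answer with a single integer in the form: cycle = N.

cycle = 12

1) issue 1, read 2, done 10, write 11
2) issue 2, read 12, done 13, write 14  <RAW R5: wait I1 write@11>
3) issue 12, read 13, done 21, write 22  <struct: DIV busy until I1 writes@11>
4) issue 13, read 15, done 17, write 18  <RAW R4: wait I2 write@14>
5) issue 19, read 20, done 22, write 23  <struct: ADD busy until I4 writes@18>
6) issue 20, read 23, done 27, write 28  <RAW R1: wait I3 write@22>
7) issue 24, read 25, done 27, write 28  <struct: ADD busy until I5 writes@23>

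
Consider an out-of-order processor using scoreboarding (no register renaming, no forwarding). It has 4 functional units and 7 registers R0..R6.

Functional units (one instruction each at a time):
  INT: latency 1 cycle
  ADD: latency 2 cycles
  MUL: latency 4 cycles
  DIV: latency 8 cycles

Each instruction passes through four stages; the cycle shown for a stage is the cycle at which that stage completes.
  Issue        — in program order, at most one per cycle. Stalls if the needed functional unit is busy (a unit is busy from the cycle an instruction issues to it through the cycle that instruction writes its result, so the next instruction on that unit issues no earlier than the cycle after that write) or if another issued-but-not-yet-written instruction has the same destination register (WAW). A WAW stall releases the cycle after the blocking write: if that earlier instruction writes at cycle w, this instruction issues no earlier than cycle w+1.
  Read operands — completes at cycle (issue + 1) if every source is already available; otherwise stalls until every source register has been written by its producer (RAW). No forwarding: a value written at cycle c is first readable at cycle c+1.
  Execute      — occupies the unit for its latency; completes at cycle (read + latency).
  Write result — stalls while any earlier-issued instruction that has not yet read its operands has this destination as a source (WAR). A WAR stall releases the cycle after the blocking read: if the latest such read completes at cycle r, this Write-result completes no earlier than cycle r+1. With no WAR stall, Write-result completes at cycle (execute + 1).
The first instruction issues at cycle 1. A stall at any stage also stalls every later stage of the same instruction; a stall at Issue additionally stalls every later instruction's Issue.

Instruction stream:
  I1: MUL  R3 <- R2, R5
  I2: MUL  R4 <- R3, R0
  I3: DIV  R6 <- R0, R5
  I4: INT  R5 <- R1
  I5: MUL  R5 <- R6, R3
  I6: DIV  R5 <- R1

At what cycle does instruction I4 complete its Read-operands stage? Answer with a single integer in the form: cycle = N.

I1 -> (1, 2, 6, 7)
I2 -> (8, 9, 13, 14)  // struct: MUL busy until I1 writes@7
I3 -> (9, 10, 18, 19)
I4 -> (10, 11, 12, 13)
I5 -> (15, 20, 24, 25)  // struct: MUL busy until I2 writes@14, RAW R6: wait I3 write@19
I6 -> (26, 27, 35, 36)  // WAW R5: wait I5 write@25

cycle = 11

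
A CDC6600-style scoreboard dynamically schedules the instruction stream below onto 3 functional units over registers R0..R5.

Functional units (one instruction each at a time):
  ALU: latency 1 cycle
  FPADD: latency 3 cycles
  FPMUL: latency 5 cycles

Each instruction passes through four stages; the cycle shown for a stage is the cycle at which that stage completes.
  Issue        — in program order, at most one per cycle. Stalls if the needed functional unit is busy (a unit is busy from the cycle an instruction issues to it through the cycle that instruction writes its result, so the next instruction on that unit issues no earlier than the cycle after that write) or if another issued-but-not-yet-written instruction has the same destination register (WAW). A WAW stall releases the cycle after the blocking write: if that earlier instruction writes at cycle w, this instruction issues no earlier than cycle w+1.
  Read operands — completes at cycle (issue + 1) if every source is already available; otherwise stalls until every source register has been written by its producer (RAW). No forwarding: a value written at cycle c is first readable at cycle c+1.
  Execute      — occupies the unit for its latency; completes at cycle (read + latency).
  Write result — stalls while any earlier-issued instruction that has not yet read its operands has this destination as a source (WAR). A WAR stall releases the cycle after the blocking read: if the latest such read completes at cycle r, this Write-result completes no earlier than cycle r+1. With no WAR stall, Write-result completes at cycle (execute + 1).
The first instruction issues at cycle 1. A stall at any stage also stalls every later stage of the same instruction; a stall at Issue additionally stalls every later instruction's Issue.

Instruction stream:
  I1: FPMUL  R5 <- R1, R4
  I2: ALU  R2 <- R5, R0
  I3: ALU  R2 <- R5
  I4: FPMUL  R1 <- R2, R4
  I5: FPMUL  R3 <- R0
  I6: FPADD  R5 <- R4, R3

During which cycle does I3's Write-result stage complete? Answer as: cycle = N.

I1: IS=1 RO=2 EX=7 WR=8
I2: IS=2 RO=9 EX=10 WR=11  [RAW R5: wait I1 write@8]
I3: IS=12 RO=13 EX=14 WR=15  [struct: ALU busy until I2 writes@11]
I4: IS=13 RO=16 EX=21 WR=22  [RAW R2: wait I3 write@15]
I5: IS=23 RO=24 EX=29 WR=30  [struct: FPMUL busy until I4 writes@22]
I6: IS=24 RO=31 EX=34 WR=35  [RAW R3: wait I5 write@30]

cycle = 15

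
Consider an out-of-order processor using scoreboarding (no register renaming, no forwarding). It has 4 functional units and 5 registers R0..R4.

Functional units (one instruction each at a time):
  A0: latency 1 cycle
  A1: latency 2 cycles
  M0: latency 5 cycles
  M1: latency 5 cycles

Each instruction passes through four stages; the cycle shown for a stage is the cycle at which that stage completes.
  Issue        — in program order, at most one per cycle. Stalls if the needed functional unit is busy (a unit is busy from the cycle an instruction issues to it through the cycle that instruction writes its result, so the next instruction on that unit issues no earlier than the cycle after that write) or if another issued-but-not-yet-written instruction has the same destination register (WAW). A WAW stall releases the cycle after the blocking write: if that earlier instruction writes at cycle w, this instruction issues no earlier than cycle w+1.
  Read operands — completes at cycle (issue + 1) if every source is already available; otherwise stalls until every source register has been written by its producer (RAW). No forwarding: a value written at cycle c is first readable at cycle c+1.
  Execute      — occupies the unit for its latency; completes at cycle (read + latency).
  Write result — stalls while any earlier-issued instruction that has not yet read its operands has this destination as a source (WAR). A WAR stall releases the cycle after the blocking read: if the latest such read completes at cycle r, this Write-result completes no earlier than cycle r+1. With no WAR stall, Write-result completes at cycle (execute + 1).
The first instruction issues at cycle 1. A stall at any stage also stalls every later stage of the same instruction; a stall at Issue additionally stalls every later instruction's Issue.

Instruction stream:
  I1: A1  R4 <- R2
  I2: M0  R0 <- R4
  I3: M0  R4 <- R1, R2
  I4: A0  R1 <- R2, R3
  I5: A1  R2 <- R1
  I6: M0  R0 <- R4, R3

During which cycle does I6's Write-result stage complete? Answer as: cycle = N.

  I1 | 1 | 2 | 4 | 5
  I2 | 2 | 6 | 11 | 12   RAW R4: wait I1 write@5
  I3 | 13 | 14 | 19 | 20   struct: M0 busy until I2 writes@12
  I4 | 14 | 15 | 16 | 17
  I5 | 15 | 18 | 20 | 21   RAW R1: wait I4 write@17
  I6 | 21 | 22 | 27 | 28   struct: M0 busy until I3 writes@20

cycle = 28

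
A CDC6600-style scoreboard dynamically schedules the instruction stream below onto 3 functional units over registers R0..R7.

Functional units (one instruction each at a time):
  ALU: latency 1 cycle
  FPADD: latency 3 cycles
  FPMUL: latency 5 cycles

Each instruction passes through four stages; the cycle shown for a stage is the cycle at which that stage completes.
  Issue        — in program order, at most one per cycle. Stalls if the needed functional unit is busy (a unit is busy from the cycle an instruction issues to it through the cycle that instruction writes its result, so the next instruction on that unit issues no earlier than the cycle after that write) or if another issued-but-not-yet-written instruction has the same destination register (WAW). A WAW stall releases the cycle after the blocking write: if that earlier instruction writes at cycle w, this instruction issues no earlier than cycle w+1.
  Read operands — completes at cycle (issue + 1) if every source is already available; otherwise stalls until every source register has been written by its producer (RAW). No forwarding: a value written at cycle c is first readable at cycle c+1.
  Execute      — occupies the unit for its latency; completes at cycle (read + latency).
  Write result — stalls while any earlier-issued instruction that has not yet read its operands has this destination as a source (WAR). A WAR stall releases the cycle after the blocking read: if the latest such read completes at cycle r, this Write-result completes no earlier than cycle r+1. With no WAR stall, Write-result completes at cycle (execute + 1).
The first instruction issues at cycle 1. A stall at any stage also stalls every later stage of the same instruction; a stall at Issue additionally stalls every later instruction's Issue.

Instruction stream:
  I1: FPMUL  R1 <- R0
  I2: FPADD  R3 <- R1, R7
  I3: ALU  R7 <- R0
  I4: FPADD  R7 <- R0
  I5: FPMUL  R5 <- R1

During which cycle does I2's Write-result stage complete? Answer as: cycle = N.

[I1] 1/2/7/8
[I2] 2/9/12/13  (RAW R1: wait I1 write@8)
[I3] 3/4/5/10  (WAR R7: wait I2 read@9)
[I4] 14/15/18/19  (struct: FPADD busy until I2 writes@13)
[I5] 15/16/21/22

cycle = 13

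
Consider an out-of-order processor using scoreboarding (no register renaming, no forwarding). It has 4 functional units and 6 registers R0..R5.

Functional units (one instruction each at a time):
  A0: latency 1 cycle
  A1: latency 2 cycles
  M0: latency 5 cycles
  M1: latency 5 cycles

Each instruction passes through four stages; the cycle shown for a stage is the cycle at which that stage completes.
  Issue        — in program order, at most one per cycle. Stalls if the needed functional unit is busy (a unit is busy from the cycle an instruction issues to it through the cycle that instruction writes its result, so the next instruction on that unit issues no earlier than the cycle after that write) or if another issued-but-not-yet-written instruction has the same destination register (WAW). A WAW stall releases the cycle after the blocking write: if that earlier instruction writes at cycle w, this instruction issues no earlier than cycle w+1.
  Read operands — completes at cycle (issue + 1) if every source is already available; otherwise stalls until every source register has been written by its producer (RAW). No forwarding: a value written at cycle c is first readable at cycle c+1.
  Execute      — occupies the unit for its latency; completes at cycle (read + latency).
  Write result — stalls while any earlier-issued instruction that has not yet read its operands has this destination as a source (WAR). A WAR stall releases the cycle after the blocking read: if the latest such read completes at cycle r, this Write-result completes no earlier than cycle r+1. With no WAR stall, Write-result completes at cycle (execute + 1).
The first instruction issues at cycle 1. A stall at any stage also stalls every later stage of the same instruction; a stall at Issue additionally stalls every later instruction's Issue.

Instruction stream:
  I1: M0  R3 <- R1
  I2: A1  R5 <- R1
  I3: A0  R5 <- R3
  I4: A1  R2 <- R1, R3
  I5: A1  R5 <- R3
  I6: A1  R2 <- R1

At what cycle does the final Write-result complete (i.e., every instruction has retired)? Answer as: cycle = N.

cycle = 22

[1] I1→M0
[2] I1 RO, I2→A1
[3] I2 RO
[5] I2 EX
[6] I2 WR R5
[7] I1 EX, I3→A0
[8] I1 WR R3, I4→A1
[9] I3 RO, I4 RO
[10] I3 EX
[11] I3 WR R5, I4 EX
[12] I4 WR R2
[13] I5→A1
[14] I5 RO
[16] I5 EX
[17] I5 WR R5
[18] I6→A1
[19] I6 RO
[21] I6 EX
[22] I6 WR R2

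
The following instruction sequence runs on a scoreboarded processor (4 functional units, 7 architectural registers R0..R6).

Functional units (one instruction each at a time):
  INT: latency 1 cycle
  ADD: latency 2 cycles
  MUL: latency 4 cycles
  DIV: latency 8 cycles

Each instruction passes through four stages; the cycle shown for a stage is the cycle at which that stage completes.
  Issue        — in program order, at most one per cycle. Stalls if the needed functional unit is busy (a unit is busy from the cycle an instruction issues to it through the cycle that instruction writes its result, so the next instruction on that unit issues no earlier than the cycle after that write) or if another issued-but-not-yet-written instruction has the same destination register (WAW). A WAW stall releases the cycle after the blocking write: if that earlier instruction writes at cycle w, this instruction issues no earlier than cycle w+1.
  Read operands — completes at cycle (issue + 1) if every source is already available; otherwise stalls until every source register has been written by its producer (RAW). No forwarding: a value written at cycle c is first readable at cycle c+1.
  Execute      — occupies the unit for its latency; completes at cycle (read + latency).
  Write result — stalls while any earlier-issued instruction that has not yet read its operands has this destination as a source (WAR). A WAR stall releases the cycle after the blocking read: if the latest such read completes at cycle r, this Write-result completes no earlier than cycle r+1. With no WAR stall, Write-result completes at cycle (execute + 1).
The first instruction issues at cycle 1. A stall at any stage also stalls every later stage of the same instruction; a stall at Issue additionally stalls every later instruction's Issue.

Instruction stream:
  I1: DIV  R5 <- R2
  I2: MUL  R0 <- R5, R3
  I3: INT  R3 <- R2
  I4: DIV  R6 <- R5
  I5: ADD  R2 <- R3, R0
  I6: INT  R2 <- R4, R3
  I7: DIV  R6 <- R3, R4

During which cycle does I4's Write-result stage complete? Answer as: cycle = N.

cycle = 22

  I1 | 1 | 2 | 10 | 11
  I2 | 2 | 12 | 16 | 17   RAW R5: wait I1 write@11
  I3 | 3 | 4 | 5 | 13   WAR R3: wait I2 read@12
  I4 | 12 | 13 | 21 | 22   struct: DIV busy until I1 writes@11
  I5 | 13 | 18 | 20 | 21   RAW R0: wait I2 write@17
  I6 | 22 | 23 | 24 | 25   WAW R2: wait I5 write@21
  I7 | 23 | 24 | 32 | 33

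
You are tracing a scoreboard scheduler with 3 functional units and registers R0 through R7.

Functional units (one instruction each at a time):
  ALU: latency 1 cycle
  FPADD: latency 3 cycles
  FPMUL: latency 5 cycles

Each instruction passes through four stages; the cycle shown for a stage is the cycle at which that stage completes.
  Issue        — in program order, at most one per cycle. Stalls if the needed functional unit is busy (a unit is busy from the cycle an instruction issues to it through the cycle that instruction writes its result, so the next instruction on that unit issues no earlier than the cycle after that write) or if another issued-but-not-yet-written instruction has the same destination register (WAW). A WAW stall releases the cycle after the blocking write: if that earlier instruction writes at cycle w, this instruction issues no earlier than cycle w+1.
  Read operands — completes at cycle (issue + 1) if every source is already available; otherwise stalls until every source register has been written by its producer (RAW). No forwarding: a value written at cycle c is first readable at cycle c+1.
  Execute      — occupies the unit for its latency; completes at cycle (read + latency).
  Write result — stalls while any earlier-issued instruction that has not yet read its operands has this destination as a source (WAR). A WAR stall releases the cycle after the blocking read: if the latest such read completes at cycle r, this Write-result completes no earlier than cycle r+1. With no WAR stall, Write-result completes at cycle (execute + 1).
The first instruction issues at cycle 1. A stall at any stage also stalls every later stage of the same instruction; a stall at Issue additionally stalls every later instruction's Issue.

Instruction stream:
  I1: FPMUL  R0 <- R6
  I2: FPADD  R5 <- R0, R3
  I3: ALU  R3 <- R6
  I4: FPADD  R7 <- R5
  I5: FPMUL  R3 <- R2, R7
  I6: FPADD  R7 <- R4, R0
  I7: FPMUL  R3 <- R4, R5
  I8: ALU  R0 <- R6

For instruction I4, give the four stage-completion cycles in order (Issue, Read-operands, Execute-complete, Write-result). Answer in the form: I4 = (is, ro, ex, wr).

I4 = (14, 15, 18, 19)

I1  is:1  ro:2  ex:7  wr:8
I2  is:2  ro:9  ex:12  wr:13  — RAW R0: wait I1 write@8
I3  is:3  ro:4  ex:5  wr:10  — WAR R3: wait I2 read@9
I4  is:14  ro:15  ex:18  wr:19  — struct: FPADD busy until I2 writes@13
I5  is:15  ro:20  ex:25  wr:26  — RAW R7: wait I4 write@19
I6  is:20  ro:21  ex:24  wr:25  — struct: FPADD busy until I4 writes@19
I7  is:27  ro:28  ex:33  wr:34  — struct: FPMUL busy until I5 writes@26
I8  is:28  ro:29  ex:30  wr:31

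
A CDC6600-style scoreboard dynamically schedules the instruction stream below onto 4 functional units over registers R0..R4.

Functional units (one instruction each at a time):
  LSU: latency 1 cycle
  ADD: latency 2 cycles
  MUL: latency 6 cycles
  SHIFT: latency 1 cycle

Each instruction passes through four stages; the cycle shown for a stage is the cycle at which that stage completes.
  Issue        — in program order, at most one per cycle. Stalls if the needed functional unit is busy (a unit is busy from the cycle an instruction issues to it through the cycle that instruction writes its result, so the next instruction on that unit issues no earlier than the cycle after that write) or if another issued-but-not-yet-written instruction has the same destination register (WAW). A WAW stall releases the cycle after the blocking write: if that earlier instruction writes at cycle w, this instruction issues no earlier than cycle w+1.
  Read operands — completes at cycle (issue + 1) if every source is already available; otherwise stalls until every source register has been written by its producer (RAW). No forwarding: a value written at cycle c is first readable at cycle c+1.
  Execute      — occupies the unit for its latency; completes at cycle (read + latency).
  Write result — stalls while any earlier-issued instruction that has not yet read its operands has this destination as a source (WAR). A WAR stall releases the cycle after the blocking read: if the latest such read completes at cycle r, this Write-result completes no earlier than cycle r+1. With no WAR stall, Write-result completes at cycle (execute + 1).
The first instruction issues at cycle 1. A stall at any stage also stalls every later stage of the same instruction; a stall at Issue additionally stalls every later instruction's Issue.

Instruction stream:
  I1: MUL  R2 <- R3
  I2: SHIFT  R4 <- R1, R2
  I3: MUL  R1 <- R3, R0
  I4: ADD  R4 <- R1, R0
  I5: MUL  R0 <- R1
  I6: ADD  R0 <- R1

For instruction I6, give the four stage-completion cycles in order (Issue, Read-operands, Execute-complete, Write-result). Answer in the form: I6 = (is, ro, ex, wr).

I6 = (28, 29, 31, 32)

t=1  I1 issues→MUL
t=2  I1 reads; I2 issues→SHIFT
t=8  I1 exec-done
t=9  I1 writes R2
t=10  I2 reads; I3 issues→MUL
t=11  I2 exec-done; I3 reads
t=12  I2 writes R4
t=13  I4 issues→ADD
t=17  I3 exec-done
t=18  I3 writes R1
t=19  I4 reads; I5 issues→MUL
t=20  I5 reads
t=21  I4 exec-done
t=22  I4 writes R4
t=26  I5 exec-done
t=27  I5 writes R0
t=28  I6 issues→ADD
t=29  I6 reads
t=31  I6 exec-done
t=32  I6 writes R0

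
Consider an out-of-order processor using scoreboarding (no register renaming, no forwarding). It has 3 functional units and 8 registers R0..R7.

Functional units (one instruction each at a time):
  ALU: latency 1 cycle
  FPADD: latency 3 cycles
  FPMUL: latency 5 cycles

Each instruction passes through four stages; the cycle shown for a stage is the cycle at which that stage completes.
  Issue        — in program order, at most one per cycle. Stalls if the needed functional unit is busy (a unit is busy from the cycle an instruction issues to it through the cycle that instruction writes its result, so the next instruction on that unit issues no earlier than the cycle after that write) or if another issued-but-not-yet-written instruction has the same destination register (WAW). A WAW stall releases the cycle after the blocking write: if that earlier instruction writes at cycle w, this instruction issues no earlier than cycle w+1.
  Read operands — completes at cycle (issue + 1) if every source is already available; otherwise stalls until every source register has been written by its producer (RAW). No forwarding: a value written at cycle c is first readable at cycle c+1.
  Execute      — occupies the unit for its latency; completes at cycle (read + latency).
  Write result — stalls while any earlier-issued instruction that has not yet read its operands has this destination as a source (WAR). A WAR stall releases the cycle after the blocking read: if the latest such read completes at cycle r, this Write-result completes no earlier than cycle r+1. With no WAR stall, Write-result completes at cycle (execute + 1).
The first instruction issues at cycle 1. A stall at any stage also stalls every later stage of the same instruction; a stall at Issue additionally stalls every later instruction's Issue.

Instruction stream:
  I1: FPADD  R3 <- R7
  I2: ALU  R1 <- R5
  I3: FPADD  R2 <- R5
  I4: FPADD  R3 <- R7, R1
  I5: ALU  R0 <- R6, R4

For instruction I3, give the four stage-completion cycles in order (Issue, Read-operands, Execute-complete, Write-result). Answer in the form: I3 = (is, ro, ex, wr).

I3 = (7, 8, 11, 12)

c1: I1→FPADD
c2: I1 RO, I2→ALU
c3: I2 RO
c4: I2 EX
c5: I1 EX, I2 WR R1
c6: I1 WR R3
c7: I3→FPADD
c8: I3 RO
c11: I3 EX
c12: I3 WR R2
c13: I4→FPADD
c14: I4 RO, I5→ALU
c15: I5 RO
c16: I5 EX
c17: I4 EX, I5 WR R0
c18: I4 WR R3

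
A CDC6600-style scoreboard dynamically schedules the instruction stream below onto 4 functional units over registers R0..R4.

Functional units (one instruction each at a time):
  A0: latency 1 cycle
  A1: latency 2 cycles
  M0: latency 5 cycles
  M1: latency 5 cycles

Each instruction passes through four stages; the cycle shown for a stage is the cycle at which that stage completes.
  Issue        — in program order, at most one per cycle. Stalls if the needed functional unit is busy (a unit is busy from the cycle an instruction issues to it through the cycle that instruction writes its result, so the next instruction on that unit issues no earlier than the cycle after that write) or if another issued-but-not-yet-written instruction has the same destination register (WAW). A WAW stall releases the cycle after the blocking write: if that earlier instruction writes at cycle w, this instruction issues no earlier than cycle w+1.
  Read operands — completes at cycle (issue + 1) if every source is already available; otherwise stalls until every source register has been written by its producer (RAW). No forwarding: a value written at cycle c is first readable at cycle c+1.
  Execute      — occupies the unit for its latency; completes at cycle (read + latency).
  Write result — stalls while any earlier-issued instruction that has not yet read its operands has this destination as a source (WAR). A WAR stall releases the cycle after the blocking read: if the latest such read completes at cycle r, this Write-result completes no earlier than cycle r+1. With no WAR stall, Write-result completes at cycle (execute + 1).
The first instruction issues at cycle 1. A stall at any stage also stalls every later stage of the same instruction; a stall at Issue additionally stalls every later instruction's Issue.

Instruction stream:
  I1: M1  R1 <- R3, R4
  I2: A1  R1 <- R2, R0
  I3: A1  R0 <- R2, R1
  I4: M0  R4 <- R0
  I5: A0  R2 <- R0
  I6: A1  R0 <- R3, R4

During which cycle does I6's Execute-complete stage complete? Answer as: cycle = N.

cycle = 28

I1  is:1  ro:2  ex:7  wr:8
I2  is:9  ro:10  ex:12  wr:13  — WAW R1: wait I1 write@8
I3  is:14  ro:15  ex:17  wr:18  — struct: A1 busy until I2 writes@13
I4  is:15  ro:19  ex:24  wr:25  — RAW R0: wait I3 write@18
I5  is:16  ro:19  ex:20  wr:21  — RAW R0: wait I3 write@18
I6  is:19  ro:26  ex:28  wr:29  — struct: A1 busy until I3 writes@18, RAW R4: wait I4 write@25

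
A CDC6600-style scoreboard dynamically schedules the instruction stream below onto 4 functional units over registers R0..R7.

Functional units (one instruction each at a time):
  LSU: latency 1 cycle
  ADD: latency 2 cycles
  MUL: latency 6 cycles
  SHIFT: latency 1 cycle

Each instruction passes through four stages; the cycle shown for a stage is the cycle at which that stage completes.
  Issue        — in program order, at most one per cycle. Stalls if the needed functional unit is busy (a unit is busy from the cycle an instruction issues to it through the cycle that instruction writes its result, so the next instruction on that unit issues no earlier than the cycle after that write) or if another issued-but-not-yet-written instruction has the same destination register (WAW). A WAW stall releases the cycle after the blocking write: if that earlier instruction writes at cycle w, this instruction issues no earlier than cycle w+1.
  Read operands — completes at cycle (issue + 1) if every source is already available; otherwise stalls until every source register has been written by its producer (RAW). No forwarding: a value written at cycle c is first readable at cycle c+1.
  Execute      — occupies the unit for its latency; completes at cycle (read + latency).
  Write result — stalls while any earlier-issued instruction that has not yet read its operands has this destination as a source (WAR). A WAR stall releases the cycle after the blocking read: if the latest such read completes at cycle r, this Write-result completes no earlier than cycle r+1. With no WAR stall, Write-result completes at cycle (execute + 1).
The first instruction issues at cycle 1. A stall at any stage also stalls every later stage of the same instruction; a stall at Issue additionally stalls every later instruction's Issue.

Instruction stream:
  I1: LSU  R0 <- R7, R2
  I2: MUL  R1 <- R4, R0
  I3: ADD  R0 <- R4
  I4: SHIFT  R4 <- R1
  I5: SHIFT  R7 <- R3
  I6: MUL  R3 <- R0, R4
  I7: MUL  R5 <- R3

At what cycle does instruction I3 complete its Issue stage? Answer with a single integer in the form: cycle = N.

cycle = 5

[1] I1 issues→LSU
[2] I1 reads, I2 issues→MUL
[3] I1 exec-done
[4] I1 writes R0
[5] I2 reads, I3 issues→ADD
[6] I3 reads, I4 issues→SHIFT
[8] I3 exec-done
[9] I3 writes R0
[11] I2 exec-done
[12] I2 writes R1
[13] I4 reads
[14] I4 exec-done
[15] I4 writes R4
[16] I5 issues→SHIFT
[17] I5 reads, I6 issues→MUL
[18] I5 exec-done, I6 reads
[19] I5 writes R7
[24] I6 exec-done
[25] I6 writes R3
[26] I7 issues→MUL
[27] I7 reads
[33] I7 exec-done
[34] I7 writes R5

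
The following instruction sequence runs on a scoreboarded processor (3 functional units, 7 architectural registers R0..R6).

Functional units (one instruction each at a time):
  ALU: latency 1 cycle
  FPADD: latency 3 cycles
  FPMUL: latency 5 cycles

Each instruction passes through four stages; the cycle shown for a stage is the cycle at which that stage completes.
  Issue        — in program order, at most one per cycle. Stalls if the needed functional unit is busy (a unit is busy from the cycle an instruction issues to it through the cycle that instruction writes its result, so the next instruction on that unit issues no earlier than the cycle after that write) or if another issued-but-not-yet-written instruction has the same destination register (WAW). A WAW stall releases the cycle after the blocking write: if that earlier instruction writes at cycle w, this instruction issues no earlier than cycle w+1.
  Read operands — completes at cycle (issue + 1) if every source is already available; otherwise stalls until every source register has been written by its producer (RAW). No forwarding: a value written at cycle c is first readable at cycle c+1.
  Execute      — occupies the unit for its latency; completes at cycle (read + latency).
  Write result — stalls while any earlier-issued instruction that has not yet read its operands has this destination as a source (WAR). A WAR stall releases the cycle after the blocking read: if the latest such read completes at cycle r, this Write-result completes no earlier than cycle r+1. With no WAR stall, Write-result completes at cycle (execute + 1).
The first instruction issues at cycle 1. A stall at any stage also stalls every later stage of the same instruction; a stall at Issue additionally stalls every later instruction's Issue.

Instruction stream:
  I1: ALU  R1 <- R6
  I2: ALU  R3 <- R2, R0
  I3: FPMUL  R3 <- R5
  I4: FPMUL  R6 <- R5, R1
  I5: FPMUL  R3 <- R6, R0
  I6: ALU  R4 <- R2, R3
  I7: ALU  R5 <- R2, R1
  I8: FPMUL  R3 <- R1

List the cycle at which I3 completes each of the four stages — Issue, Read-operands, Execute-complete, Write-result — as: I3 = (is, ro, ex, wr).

I3 = (9, 10, 15, 16)

[I1] 1/2/3/4
[I2] 5/6/7/8  (struct: ALU busy until I1 writes@4)
[I3] 9/10/15/16  (WAW R3: wait I2 write@8)
[I4] 17/18/23/24  (struct: FPMUL busy until I3 writes@16)
[I5] 25/26/31/32  (struct: FPMUL busy until I4 writes@24)
[I6] 26/33/34/35  (RAW R3: wait I5 write@32)
[I7] 36/37/38/39  (struct: ALU busy until I6 writes@35)
[I8] 37/38/43/44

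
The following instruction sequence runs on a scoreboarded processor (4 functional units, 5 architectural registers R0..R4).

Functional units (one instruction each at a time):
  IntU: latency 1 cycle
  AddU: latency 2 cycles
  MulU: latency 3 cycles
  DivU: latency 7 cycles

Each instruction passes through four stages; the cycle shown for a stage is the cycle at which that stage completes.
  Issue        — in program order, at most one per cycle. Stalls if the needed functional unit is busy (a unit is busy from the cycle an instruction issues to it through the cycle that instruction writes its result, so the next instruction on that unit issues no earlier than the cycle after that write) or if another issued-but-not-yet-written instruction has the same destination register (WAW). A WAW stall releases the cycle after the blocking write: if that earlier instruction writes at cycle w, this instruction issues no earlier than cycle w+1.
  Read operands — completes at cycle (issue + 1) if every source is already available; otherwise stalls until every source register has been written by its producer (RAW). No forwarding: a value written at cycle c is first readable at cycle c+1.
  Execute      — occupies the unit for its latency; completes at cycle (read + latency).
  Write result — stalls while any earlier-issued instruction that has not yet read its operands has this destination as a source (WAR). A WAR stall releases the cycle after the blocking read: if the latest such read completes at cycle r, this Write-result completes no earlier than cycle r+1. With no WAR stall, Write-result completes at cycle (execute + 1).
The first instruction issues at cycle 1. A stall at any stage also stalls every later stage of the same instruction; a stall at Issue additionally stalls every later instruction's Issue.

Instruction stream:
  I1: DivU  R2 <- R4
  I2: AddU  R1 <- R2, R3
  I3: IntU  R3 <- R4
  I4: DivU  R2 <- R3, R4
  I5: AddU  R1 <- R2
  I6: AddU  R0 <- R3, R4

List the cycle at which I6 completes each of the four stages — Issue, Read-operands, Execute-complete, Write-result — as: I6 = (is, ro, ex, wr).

I6 = (26, 27, 29, 30)

cycle 1: issue I1 (DivU)
cycle 2: I1 read-ops · issue I2 (AddU)
cycle 3: issue I3 (IntU)
cycle 4: I3 read-ops
cycle 5: I3 finished on IntU
cycle 9: I1 finished on DivU
cycle 10: I1→R2
cycle 11: I2 read-ops · issue I4 (DivU)
cycle 12: I3→R3
cycle 13: I2 finished on AddU · I4 read-ops
cycle 14: I2→R1
cycle 15: issue I5 (AddU)
cycle 20: I4 finished on DivU
cycle 21: I4→R2
cycle 22: I5 read-ops
cycle 24: I5 finished on AddU
cycle 25: I5→R1
cycle 26: issue I6 (AddU)
cycle 27: I6 read-ops
cycle 29: I6 finished on AddU
cycle 30: I6→R0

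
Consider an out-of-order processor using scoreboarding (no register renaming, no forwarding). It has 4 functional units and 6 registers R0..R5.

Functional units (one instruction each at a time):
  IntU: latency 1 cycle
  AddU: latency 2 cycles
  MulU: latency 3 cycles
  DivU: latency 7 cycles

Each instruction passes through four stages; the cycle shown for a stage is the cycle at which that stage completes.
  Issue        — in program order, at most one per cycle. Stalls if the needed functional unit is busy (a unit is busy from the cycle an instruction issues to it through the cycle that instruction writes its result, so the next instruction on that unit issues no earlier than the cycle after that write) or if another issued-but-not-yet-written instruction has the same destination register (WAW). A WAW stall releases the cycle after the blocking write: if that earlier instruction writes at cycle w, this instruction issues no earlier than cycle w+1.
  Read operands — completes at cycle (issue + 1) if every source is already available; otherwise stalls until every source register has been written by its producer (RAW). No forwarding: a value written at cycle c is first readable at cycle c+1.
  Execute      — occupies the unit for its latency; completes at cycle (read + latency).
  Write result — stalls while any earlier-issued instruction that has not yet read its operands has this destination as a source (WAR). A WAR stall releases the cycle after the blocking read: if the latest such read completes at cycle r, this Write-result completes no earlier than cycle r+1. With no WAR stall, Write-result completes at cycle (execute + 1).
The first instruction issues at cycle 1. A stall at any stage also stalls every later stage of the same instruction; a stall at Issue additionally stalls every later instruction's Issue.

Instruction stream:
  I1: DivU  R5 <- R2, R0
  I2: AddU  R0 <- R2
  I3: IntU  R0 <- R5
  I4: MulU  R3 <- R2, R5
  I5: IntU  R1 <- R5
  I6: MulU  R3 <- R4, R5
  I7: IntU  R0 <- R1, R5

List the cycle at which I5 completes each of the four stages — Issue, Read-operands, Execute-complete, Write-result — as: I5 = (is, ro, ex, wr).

cycle 1: I1 issues→DivU
cycle 2: I1 reads, I2 issues→AddU
cycle 3: I2 reads
cycle 5: I2 exec-done
cycle 6: I2 writes R0
cycle 7: I3 issues→IntU
cycle 8: I4 issues→MulU
cycle 9: I1 exec-done
cycle 10: I1 writes R5
cycle 11: I3 reads, I4 reads
cycle 12: I3 exec-done
cycle 13: I3 writes R0
cycle 14: I4 exec-done, I5 issues→IntU
cycle 15: I4 writes R3, I5 reads
cycle 16: I5 exec-done, I6 issues→MulU
cycle 17: I5 writes R1, I6 reads
cycle 18: I7 issues→IntU
cycle 19: I7 reads
cycle 20: I6 exec-done, I7 exec-done
cycle 21: I6 writes R3, I7 writes R0

I5 = (14, 15, 16, 17)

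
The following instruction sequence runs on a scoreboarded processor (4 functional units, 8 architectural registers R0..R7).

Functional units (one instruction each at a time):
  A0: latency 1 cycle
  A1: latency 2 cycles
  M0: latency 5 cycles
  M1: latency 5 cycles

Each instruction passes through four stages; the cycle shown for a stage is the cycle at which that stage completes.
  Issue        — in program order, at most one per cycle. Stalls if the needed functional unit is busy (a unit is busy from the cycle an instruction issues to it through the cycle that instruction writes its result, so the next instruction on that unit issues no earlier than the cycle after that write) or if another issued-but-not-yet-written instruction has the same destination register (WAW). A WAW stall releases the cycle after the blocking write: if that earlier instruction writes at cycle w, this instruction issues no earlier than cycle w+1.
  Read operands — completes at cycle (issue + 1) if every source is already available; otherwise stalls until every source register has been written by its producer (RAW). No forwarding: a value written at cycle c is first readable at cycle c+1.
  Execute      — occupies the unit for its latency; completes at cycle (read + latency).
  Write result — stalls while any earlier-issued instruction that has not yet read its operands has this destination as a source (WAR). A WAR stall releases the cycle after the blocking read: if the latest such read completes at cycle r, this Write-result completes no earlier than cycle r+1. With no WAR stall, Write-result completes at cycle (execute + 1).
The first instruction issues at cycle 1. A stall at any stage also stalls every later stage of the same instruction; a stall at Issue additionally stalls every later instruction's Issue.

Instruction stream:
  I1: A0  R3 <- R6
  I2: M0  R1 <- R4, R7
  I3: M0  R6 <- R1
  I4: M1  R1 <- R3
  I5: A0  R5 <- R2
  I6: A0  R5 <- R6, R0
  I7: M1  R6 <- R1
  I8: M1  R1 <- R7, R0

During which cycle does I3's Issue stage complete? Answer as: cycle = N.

cycle 1: I1→A0
cycle 2: I1 RO, I2→M0
cycle 3: I1 EX, I2 RO
cycle 4: I1 WR R3
cycle 8: I2 EX
cycle 9: I2 WR R1
cycle 10: I3→M0
cycle 11: I3 RO, I4→M1
cycle 12: I4 RO, I5→A0
cycle 13: I5 RO
cycle 14: I5 EX
cycle 15: I5 WR R5
cycle 16: I3 EX, I6→A0
cycle 17: I3 WR R6, I4 EX
cycle 18: I4 WR R1, I6 RO
cycle 19: I6 EX, I7→M1
cycle 20: I6 WR R5, I7 RO
cycle 25: I7 EX
cycle 26: I7 WR R6
cycle 27: I8→M1
cycle 28: I8 RO
cycle 33: I8 EX
cycle 34: I8 WR R1

cycle = 10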